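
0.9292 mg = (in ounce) 3.278e-05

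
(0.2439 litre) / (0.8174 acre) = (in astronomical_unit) 4.929e-19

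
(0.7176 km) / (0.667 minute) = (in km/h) 64.55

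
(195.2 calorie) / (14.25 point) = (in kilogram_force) 1.657e+04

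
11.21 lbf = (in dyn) 4.986e+06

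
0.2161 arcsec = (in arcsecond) 0.2161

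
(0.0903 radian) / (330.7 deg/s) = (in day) 1.811e-07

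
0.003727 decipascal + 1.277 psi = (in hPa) 88.05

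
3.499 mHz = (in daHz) 0.0003499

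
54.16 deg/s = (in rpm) 9.027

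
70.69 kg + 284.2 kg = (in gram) 3.549e+05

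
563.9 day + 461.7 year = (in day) 1.691e+05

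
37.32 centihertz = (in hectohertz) 0.003732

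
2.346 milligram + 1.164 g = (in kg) 0.001166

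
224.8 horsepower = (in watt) 1.676e+05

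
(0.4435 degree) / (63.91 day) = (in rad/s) 1.402e-09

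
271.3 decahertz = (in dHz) 2.713e+04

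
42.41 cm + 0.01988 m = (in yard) 0.4855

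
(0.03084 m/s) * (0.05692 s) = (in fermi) 1.755e+12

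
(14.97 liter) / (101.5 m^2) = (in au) 9.859e-16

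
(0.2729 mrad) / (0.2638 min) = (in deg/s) 0.0009879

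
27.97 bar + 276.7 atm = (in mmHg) 2.313e+05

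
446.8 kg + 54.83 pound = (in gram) 4.717e+05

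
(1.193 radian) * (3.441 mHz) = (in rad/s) 0.004105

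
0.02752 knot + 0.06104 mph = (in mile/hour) 0.09271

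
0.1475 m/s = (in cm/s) 14.75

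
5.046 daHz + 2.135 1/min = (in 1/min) 3030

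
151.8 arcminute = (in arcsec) 9108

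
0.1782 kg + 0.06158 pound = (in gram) 206.1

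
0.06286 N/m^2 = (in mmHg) 0.0004715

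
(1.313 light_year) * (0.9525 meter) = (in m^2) 1.183e+16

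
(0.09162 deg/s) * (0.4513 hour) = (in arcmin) 8931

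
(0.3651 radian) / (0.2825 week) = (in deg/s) 0.0001224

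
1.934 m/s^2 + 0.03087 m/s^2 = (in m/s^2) 1.965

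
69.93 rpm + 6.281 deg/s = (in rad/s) 7.433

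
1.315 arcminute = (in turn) 6.088e-05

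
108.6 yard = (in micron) 9.93e+07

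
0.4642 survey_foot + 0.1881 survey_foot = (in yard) 0.2174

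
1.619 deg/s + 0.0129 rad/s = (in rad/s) 0.04116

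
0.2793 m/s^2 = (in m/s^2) 0.2793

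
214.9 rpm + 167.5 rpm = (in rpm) 382.4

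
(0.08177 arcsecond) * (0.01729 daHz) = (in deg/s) 3.927e-06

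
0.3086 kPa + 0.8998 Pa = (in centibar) 0.3095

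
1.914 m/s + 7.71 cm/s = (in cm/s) 199.1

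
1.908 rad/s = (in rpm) 18.22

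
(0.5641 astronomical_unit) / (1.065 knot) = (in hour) 4.278e+07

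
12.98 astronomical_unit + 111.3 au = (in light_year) 0.001965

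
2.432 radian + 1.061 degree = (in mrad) 2451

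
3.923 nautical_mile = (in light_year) 7.68e-13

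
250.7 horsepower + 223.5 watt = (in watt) 1.872e+05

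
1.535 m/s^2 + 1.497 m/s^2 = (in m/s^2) 3.032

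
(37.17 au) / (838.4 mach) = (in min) 3.246e+05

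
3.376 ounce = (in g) 95.71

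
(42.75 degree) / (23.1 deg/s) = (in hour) 0.0005141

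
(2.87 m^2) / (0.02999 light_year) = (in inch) 3.982e-13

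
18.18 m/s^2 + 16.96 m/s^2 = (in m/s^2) 35.14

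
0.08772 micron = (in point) 0.0002487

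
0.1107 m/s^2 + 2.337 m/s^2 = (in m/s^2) 2.448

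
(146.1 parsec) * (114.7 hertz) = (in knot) 1.005e+21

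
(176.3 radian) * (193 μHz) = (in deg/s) 1.95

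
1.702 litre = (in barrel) 0.01071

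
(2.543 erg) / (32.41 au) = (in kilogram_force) 5.348e-21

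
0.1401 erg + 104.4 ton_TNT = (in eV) 2.726e+30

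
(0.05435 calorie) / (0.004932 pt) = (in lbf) 2.938e+04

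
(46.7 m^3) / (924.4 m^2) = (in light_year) 5.34e-18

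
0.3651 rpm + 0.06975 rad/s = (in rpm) 1.031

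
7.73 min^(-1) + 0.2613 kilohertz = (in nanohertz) 2.614e+11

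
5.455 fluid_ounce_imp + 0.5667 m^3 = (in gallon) 149.7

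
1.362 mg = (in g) 0.001362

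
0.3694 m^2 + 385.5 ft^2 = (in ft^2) 389.5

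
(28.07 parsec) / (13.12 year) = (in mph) 4.683e+09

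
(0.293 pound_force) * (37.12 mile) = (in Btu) 73.8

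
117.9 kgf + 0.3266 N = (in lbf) 260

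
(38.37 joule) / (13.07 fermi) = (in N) 2.936e+15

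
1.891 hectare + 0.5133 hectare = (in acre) 5.941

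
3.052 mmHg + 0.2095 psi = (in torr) 13.89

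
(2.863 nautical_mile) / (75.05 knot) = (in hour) 0.03815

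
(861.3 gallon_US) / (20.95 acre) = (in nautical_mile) 2.076e-08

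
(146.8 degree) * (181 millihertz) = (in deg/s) 26.57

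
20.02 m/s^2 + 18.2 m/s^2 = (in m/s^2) 38.22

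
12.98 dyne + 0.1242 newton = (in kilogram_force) 0.01268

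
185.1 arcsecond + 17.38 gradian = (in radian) 0.2739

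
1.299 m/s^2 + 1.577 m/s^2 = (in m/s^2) 2.876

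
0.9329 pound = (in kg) 0.4232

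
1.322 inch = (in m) 0.03358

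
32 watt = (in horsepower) 0.04291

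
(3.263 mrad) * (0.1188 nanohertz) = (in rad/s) 3.876e-13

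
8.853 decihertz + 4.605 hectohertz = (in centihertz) 4.614e+04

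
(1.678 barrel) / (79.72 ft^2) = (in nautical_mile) 1.945e-05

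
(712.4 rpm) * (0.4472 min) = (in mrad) 2.002e+06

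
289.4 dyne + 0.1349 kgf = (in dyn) 1.326e+05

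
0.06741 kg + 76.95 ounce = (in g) 2249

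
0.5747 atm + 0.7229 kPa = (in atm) 0.5818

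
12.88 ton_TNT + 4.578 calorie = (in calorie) 1.288e+10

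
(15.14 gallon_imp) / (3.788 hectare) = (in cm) 0.0001817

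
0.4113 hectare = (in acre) 1.016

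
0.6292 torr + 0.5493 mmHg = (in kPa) 0.1571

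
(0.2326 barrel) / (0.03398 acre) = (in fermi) 2.689e+11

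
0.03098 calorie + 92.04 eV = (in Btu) 0.0001229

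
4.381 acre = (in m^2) 1.773e+04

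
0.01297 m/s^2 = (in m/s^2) 0.01297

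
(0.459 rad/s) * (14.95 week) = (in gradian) 2.642e+08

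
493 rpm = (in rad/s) 51.63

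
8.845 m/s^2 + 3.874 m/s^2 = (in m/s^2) 12.72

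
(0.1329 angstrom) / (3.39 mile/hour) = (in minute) 1.462e-13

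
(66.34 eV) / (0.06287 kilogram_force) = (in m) 1.724e-17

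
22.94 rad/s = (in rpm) 219.1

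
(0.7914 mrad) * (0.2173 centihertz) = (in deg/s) 9.853e-05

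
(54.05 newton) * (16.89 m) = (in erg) 9.129e+09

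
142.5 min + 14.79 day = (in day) 14.89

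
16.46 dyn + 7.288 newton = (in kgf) 0.7432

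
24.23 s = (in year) 7.683e-07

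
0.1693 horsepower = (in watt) 126.2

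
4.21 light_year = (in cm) 3.983e+18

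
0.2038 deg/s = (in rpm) 0.03397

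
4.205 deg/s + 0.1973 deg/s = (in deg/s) 4.402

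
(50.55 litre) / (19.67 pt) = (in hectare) 0.0007285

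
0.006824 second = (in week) 1.128e-08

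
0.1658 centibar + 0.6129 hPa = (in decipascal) 2271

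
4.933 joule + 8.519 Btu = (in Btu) 8.524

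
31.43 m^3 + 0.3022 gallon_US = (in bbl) 197.7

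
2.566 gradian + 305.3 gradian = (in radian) 4.836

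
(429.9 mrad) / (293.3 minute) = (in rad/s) 2.443e-05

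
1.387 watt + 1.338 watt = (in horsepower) 0.003654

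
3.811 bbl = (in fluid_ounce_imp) 2.132e+04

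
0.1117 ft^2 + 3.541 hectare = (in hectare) 3.541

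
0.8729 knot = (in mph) 1.005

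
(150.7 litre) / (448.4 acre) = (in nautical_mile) 4.484e-11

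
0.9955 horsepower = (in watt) 742.3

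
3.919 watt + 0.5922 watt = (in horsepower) 0.00605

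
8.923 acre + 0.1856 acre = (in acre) 9.109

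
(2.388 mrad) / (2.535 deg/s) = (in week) 8.924e-08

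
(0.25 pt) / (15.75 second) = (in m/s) 5.6e-06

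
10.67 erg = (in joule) 1.067e-06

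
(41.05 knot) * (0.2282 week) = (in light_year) 3.081e-10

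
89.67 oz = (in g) 2542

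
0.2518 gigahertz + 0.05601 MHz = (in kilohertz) 2.519e+05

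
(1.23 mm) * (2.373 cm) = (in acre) 7.212e-09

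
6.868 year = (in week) 358.1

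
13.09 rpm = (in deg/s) 78.54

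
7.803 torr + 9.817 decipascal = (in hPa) 10.41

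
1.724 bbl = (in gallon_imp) 60.29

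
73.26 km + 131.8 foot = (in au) 4.9e-07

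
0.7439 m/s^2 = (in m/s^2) 0.7439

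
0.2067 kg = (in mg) 2.067e+05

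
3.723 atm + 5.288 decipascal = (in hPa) 3772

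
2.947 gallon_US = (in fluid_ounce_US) 377.2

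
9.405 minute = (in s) 564.3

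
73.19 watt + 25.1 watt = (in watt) 98.29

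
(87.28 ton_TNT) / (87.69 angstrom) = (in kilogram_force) 4.247e+18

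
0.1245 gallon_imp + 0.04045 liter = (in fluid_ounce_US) 20.51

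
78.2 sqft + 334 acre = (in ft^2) 1.455e+07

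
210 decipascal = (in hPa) 0.21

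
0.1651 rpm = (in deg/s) 0.9906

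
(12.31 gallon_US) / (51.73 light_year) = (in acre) 2.353e-23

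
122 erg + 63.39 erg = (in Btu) 1.757e-08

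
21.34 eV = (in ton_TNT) 8.172e-28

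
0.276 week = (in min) 2782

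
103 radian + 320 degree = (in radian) 108.6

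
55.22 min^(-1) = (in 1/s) 0.9203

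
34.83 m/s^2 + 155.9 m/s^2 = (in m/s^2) 190.7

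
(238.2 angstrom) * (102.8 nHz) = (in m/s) 2.449e-15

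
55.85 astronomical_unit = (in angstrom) 8.355e+22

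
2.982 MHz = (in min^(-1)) 1.789e+08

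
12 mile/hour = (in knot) 10.43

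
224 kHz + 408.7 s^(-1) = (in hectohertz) 2244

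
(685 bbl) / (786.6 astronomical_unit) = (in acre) 2.287e-16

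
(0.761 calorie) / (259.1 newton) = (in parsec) 3.983e-19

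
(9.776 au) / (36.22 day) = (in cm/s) 4.673e+07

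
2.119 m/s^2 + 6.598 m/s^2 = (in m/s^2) 8.717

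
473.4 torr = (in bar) 0.6311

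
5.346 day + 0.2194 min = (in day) 5.346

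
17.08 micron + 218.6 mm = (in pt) 619.7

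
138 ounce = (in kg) 3.912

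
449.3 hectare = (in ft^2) 4.836e+07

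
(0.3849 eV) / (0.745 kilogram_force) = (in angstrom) 8.441e-11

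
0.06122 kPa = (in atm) 0.0006042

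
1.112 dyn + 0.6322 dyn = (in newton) 1.744e-05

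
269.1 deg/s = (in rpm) 44.85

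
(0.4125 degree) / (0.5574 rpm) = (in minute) 0.002056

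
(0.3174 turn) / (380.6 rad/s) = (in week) 8.664e-09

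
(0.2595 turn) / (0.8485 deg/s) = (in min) 1.835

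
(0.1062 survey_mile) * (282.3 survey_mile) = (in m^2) 7.765e+07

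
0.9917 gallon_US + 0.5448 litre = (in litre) 4.299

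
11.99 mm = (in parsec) 3.886e-19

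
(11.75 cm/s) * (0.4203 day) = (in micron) 4.267e+09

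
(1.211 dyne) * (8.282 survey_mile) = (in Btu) 0.000153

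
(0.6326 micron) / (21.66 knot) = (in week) 9.387e-14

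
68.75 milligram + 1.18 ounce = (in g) 33.52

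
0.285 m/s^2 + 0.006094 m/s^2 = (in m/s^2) 0.2911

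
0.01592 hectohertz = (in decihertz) 15.92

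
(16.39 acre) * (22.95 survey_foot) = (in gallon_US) 1.226e+08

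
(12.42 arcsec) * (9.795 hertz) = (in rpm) 0.005632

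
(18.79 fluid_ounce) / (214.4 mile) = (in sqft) 1.734e-08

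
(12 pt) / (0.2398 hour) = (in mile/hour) 1.097e-05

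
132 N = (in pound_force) 29.67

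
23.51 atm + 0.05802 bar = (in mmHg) 1.791e+04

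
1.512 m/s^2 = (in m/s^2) 1.512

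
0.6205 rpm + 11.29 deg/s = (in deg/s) 15.01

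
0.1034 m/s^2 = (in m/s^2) 0.1034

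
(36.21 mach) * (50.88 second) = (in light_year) 6.631e-11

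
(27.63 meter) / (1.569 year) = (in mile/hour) 1.249e-06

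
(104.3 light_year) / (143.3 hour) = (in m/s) 1.913e+12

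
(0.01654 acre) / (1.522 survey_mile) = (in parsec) 8.856e-19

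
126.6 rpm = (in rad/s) 13.26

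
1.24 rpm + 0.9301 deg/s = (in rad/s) 0.1461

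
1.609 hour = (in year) 0.0001837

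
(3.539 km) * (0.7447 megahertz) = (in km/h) 9.488e+09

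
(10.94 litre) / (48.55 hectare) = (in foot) 7.393e-08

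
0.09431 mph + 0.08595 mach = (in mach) 0.08607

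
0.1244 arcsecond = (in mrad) 0.0006031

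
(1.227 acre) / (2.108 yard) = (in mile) 1.601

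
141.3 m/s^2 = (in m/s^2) 141.3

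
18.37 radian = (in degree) 1053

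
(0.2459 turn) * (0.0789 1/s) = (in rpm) 1.164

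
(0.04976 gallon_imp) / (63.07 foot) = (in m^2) 1.177e-05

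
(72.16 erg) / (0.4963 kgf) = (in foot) 4.864e-06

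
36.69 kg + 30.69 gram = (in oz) 1295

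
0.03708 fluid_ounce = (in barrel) 6.897e-06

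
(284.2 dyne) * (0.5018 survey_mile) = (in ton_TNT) 5.485e-10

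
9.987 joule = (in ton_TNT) 2.387e-09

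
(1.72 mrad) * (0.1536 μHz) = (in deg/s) 1.514e-08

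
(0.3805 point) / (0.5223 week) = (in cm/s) 4.249e-08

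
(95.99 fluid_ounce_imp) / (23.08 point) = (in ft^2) 3.606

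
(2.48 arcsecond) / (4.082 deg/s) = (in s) 0.0001688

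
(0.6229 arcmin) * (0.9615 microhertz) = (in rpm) 1.664e-09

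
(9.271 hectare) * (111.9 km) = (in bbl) 6.525e+10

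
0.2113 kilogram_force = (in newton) 2.072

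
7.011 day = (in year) 0.01921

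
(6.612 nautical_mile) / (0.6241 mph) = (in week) 0.07257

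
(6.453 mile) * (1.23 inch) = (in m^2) 324.5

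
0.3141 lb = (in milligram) 1.425e+05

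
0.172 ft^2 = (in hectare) 1.598e-06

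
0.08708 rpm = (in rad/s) 0.009119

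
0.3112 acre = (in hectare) 0.1259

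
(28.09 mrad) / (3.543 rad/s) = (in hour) 2.202e-06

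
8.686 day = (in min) 1.251e+04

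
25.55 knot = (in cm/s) 1314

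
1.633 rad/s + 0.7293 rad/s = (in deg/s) 135.3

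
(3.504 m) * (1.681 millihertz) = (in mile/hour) 0.01318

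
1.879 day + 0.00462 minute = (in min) 2706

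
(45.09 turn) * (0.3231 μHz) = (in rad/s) 9.154e-05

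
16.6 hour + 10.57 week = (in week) 10.67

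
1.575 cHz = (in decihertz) 0.1575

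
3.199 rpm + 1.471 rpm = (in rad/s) 0.489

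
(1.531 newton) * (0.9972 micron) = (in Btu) 1.447e-09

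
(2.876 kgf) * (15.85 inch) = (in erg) 1.135e+08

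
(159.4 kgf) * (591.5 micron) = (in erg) 9.246e+06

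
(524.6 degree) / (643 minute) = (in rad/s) 0.0002373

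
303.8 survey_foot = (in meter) 92.6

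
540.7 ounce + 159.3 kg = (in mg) 1.746e+08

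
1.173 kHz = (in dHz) 1.173e+04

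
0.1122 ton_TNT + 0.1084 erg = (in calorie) 1.122e+08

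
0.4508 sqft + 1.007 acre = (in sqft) 4.387e+04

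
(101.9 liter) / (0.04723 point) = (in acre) 1.511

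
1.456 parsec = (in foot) 1.474e+17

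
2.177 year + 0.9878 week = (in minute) 1.154e+06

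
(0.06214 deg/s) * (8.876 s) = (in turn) 0.001532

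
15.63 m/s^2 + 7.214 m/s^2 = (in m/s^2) 22.84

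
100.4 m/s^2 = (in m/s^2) 100.4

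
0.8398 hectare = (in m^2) 8398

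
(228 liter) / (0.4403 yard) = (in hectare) 5.663e-05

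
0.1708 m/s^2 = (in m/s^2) 0.1708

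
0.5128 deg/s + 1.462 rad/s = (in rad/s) 1.471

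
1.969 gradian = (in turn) 0.004923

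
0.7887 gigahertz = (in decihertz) 7.887e+09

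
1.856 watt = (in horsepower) 0.002489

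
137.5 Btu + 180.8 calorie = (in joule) 1.458e+05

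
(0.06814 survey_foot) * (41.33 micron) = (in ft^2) 9.24e-06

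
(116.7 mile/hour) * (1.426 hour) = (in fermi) 2.678e+20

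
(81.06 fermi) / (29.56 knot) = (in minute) 8.884e-17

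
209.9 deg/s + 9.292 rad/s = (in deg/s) 742.3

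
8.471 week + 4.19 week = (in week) 12.66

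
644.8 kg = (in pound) 1422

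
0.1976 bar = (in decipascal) 1.976e+05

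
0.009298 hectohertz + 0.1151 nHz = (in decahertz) 0.09298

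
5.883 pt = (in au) 1.387e-14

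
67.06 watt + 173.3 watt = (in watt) 240.4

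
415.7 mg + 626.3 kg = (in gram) 6.263e+05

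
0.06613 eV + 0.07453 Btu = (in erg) 7.863e+08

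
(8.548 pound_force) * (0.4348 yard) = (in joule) 15.12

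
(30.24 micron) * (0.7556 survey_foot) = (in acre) 1.721e-09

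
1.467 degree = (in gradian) 1.63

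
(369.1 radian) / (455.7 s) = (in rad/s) 0.81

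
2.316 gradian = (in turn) 0.00579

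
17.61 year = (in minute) 9.256e+06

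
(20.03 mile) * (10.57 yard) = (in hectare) 31.16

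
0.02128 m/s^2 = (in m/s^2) 0.02128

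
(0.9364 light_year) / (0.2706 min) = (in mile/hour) 1.221e+15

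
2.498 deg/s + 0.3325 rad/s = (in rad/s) 0.3761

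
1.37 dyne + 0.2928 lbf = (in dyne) 1.302e+05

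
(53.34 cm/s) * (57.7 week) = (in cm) 1.861e+09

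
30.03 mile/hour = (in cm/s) 1342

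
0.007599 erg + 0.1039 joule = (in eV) 6.485e+17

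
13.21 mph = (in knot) 11.48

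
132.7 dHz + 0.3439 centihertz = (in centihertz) 1327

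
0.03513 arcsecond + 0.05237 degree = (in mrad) 0.9142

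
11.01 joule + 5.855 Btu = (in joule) 6188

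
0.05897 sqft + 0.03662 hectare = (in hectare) 0.03662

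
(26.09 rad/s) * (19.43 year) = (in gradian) 1.018e+12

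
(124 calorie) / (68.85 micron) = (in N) 7.535e+06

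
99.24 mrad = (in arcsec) 2.047e+04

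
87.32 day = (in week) 12.47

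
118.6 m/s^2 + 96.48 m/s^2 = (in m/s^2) 215.1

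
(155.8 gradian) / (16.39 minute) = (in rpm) 0.02376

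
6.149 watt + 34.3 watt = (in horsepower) 0.05424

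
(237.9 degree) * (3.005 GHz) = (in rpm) 1.191e+11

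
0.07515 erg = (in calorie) 1.796e-09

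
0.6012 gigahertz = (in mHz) 6.012e+11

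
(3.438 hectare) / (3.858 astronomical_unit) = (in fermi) 5.957e+07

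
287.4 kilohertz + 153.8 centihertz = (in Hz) 2.874e+05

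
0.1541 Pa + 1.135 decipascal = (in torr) 0.002007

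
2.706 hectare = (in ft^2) 2.913e+05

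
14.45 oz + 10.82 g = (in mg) 4.205e+05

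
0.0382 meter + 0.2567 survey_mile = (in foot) 1356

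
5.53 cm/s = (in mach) 0.0001624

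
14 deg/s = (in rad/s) 0.2443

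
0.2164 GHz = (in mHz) 2.164e+11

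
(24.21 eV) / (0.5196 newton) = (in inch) 2.939e-16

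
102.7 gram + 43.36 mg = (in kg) 0.1027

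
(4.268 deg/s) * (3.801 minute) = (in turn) 2.704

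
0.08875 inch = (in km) 2.254e-06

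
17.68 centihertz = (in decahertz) 0.01768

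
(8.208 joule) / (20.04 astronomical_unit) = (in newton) 2.738e-12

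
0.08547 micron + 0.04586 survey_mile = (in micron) 7.38e+07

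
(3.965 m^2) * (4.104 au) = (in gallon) 6.431e+14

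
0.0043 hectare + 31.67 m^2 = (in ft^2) 803.7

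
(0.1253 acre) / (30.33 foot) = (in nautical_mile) 0.02962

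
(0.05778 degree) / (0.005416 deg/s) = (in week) 1.764e-05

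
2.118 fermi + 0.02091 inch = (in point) 1.506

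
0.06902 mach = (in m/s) 23.5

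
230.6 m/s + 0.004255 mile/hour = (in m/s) 230.6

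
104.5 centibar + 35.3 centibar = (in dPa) 1.398e+06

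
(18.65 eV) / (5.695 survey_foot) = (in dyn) 1.721e-13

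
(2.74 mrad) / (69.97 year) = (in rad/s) 1.242e-12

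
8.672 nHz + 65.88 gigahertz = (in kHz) 6.588e+07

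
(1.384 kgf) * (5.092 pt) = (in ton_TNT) 5.827e-12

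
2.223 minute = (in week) 0.0002205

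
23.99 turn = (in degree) 8636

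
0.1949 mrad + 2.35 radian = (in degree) 134.7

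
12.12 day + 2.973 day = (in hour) 362.2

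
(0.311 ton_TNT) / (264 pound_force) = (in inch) 4.362e+07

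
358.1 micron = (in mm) 0.3581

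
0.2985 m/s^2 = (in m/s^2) 0.2985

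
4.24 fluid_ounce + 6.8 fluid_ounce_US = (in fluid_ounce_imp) 11.49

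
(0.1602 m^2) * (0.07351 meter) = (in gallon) 3.111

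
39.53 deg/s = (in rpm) 6.588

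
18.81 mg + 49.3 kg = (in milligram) 4.93e+07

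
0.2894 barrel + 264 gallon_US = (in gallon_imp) 229.9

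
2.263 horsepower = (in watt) 1688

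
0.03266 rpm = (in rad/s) 0.00342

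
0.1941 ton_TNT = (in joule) 8.121e+08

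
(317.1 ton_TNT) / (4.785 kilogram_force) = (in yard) 3.092e+10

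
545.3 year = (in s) 1.72e+10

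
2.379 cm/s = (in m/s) 0.02379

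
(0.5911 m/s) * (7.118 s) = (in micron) 4.207e+06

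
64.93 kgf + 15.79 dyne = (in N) 636.7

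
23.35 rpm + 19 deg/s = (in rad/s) 2.777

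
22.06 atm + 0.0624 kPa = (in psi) 324.2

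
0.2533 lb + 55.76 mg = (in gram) 115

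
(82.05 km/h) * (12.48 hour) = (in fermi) 1.024e+21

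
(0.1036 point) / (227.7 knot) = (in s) 3.12e-07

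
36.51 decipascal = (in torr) 0.02738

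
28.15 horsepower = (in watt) 2.099e+04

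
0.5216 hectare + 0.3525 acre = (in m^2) 6643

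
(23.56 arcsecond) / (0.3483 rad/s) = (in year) 1.04e-11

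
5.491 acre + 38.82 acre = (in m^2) 1.793e+05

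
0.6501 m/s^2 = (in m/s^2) 0.6501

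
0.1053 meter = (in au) 7.039e-13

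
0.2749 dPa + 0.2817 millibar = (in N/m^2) 28.2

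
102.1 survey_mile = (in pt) 4.658e+08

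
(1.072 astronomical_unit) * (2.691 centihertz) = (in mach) 1.267e+07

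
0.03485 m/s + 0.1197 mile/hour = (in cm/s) 8.836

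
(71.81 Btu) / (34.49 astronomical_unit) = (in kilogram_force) 1.497e-09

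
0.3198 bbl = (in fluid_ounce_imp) 1789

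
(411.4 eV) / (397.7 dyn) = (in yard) 1.813e-14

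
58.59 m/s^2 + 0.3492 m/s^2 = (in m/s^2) 58.94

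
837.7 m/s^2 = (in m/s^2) 837.7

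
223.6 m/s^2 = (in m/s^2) 223.6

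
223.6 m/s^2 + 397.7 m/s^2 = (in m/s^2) 621.3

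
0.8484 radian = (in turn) 0.135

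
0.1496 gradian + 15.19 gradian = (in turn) 0.03835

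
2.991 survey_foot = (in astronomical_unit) 6.094e-12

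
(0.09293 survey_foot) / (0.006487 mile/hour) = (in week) 1.615e-05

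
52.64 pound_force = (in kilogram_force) 23.88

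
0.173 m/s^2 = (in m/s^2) 0.173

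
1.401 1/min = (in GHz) 2.335e-11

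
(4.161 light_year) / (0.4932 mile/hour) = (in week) 2.952e+11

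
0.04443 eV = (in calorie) 1.701e-21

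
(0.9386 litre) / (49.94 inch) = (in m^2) 0.0007399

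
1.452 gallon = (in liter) 5.496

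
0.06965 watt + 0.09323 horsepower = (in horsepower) 0.09332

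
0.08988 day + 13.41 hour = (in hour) 15.57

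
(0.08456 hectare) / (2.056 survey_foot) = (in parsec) 4.373e-14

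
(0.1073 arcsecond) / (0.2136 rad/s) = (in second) 2.435e-06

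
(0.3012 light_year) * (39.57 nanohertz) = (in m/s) 1.128e+08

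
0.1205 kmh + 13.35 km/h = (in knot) 7.273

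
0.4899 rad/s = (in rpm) 4.678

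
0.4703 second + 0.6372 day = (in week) 0.09103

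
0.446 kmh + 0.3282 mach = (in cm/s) 1.119e+04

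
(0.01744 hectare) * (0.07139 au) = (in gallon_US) 4.92e+14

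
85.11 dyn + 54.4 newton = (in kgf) 5.547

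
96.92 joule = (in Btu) 0.09186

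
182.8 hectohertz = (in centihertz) 1.828e+06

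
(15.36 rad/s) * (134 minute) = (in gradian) 7.862e+06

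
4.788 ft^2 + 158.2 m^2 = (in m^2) 158.6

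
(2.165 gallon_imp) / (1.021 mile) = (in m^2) 5.99e-06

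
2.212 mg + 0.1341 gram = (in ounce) 0.004808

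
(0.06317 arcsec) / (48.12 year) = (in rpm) 1.927e-15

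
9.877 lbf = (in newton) 43.94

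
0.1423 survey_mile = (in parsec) 7.422e-15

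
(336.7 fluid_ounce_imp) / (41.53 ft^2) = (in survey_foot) 0.008135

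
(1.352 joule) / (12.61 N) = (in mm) 107.2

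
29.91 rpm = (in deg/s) 179.5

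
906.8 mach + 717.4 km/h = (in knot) 6.006e+05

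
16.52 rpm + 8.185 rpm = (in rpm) 24.7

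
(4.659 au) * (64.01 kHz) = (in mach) 1.31e+14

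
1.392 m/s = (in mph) 3.114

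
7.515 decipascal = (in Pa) 0.7515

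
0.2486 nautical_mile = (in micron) 4.604e+08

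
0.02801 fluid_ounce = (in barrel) 5.21e-06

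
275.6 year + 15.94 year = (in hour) 2.554e+06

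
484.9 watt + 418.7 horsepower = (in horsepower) 419.4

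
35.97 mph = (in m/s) 16.08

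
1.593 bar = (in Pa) 1.593e+05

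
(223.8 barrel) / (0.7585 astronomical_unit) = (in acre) 7.749e-14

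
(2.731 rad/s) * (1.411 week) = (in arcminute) 8.012e+09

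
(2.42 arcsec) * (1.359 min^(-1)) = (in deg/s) 1.523e-05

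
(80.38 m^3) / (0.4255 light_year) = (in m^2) 1.997e-14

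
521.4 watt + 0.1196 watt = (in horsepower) 0.6994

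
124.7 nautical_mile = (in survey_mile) 143.5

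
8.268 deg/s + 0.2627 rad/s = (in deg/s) 23.32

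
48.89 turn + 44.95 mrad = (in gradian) 1.956e+04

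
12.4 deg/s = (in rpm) 2.067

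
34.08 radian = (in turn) 5.424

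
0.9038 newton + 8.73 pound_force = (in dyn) 3.974e+06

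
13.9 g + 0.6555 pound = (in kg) 0.3112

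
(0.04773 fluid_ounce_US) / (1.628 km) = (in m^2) 8.67e-10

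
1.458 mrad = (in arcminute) 5.012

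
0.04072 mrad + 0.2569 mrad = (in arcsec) 61.39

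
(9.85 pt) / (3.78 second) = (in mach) 2.7e-06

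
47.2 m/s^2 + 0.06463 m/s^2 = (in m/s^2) 47.26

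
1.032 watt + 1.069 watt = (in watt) 2.101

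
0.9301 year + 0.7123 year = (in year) 1.642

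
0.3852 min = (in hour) 0.00642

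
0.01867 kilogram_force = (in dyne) 1.831e+04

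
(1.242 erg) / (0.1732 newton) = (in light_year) 7.58e-23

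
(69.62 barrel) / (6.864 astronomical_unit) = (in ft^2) 1.16e-10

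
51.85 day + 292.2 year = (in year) 292.3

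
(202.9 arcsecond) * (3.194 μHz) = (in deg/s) 1.8e-07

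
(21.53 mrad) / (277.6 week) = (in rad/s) 1.282e-10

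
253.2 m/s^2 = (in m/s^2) 253.2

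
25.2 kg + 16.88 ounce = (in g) 2.568e+04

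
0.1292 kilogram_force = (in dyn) 1.267e+05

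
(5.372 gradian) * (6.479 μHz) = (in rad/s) 5.467e-07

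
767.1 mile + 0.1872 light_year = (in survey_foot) 5.811e+15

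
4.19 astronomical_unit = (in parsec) 2.031e-05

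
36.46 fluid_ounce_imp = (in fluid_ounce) 35.03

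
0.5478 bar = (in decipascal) 5.478e+05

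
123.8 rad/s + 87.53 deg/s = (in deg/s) 7181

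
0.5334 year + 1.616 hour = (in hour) 4674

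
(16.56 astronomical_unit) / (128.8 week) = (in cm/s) 3.18e+06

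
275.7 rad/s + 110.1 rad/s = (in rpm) 3684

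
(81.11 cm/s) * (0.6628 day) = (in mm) 4.645e+07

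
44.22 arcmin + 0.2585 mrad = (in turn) 0.002088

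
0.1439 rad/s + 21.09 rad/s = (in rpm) 202.8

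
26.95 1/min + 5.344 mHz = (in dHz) 4.545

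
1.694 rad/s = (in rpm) 16.18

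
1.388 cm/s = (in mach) 4.076e-05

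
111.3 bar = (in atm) 109.8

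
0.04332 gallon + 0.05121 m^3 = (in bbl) 0.3231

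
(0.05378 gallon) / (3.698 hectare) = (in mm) 5.505e-06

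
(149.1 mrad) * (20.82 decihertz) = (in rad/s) 0.3104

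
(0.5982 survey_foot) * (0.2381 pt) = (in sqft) 0.0001649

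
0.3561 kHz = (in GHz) 3.561e-07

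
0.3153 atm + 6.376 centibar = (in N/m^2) 3.832e+04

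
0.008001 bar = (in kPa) 0.8001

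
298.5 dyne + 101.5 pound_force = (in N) 451.5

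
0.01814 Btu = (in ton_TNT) 4.574e-09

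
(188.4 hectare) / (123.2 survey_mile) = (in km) 0.009502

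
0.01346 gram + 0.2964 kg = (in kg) 0.2964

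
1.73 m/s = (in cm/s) 173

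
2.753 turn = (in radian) 17.3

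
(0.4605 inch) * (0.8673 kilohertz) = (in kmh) 36.52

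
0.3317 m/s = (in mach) 0.0009742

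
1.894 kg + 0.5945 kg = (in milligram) 2.489e+06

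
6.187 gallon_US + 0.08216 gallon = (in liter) 23.73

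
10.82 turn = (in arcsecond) 1.402e+07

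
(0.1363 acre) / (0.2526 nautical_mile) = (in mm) 1179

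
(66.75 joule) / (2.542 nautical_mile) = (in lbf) 0.003187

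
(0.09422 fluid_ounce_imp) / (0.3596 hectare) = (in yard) 8.142e-10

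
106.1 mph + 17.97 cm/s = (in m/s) 47.61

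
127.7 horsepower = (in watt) 9.523e+04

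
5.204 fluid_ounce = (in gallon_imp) 0.03385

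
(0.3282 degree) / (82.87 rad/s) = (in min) 1.152e-06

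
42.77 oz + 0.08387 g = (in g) 1213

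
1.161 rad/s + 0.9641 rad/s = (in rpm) 20.29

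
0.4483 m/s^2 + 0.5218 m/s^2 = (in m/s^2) 0.9701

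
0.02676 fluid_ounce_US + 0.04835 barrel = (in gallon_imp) 1.691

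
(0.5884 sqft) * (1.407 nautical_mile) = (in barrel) 895.9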